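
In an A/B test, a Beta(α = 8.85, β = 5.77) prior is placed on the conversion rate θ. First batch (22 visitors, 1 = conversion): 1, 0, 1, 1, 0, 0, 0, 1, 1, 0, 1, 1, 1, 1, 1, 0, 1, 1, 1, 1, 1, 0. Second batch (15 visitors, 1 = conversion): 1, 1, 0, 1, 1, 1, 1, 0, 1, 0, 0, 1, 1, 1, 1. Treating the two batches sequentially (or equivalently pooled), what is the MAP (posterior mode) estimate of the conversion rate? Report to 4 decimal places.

0.6822

The Beta prior is conjugate to a Binomial/Bernoulli likelihood; the update adds successes to α and failures to β.
After batch 1: Beta(8.85+15, 5.77+7) = Beta(23.85, 12.77).
After batch 2: Beta(23.85+11, 12.77+4) = Beta(34.85, 16.77).
Mode of Beta(a,b) for a,b>1 is (a−1)/(a+b−2) = 33.85/49.62 = 0.6822.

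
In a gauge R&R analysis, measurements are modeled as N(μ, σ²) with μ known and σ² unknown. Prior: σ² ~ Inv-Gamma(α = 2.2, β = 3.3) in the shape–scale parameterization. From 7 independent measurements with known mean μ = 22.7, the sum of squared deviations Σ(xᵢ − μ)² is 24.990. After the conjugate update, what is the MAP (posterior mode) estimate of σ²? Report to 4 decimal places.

With known mean μ and an Inverse-Gamma(α, β) prior on σ², the Normal likelihood is conjugate: posterior is Inv-Gamma(α + n/2, β + Σ(xᵢ−μ)²/2).
Posterior: Inv-Gamma(2.2 + 7/2, 3.3 + 24.990/2) = Inv-Gamma(5.70, 15.7950).
Mode = β/(α+1) = 15.7950/6.70 = 2.3575.

2.3575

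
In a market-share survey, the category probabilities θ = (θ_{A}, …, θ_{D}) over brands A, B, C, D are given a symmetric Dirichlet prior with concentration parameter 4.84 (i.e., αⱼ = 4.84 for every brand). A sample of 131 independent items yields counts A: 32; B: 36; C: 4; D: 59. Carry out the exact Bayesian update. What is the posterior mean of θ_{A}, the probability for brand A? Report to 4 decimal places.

0.2450

The Dirichlet prior is conjugate to the Multinomial likelihood: each posterior αⱼ = prior αⱼ + observed count nⱼ.
Posterior concentration: (36.84, 40.84, 8.84, 63.84), total = 150.36.
E[θ_{A}|data] = α_{A}/Σα = 36.84/150.36 = 0.2450.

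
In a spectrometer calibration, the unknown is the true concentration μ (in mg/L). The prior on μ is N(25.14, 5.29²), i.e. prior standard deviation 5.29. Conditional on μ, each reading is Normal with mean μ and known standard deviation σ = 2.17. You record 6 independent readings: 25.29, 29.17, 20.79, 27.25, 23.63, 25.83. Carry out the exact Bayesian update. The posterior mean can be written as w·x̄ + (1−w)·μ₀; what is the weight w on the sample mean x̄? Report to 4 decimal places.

0.9727

For Normal data with known variance σ², a Normal(μ₀, σ₀²) prior on μ is conjugate. Posterior precision = 1/σ₀² + n/σ²; posterior mean is the precision-weighted average of μ₀ and x̄.
σ₀² = 5.29² = 27.9841, σ² = 2.17² = 4.7089. Prior precision 1/σ₀² = 1/27.9841; data precision n/σ² = 6/4.7089.
w = (n/σ²)/(1/σ₀² + n/σ²) = n·σ₀²/(σ² + n·σ₀²) = 6·27.9841/(4.7089 + 6·27.9841) = 167.9046/172.6135 = 0.9727.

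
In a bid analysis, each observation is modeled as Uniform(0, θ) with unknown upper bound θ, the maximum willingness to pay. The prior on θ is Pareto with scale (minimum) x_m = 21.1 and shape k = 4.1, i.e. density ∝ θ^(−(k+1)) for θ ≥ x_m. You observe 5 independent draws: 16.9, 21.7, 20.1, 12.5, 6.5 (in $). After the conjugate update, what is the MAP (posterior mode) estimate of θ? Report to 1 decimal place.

21.7

A Pareto(scale x_m, shape k) prior on the upper bound θ of Uniform(0, θ) is conjugate: posterior is Pareto(max(x_m, max xᵢ), k + n).
Sample maximum = 21.7; prior scale x_m = 21.1 → posterior scale = max = 21.7.
Posterior shape = 4.1 + 5 = 9.1.
The Pareto density is decreasing on [x_m, ∞), so the mode is x_m = 21.7.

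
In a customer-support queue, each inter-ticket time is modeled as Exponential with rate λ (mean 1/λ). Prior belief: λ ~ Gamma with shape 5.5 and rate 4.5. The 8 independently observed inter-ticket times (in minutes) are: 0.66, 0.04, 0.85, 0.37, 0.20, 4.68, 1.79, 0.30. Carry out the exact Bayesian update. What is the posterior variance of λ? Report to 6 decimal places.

With a Gamma(shape α, rate β) prior on the exponential rate λ, the posterior after n observations with total T = Σxᵢ is Gamma(α+n, β+T).
Sum of observations T = 8.89 minutes; n = 8.
Posterior: Gamma(5.5+8, 4.5+8.89) = Gamma(13.5, 13.39).
Var = α/β² = 0.075296.

0.075296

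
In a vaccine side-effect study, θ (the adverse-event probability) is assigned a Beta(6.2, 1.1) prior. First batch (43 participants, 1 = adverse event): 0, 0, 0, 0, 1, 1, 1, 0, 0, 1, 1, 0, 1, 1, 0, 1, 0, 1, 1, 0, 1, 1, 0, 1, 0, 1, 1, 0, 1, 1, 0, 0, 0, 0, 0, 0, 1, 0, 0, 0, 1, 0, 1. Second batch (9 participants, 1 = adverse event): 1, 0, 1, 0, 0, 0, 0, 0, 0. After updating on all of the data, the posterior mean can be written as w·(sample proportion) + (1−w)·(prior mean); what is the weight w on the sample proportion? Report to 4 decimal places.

The Beta prior is conjugate to a Binomial/Bernoulli likelihood; the update adds successes to α and failures to β.
Total number of participants: n = 43 + 9 = 52.
Posterior mean = (α₀+k)/(α₀+β₀+n) = [n/(α₀+β₀+n)]·(k/n) + [(α₀+β₀)/(α₀+β₀+n)]·α₀/(α₀+β₀), so only n and the prior enter the weight.
The weight on the data is w = n/(α₀+β₀+n) = 52/(6.2+1.1+52) = 52/59.3 = 0.8769.

0.8769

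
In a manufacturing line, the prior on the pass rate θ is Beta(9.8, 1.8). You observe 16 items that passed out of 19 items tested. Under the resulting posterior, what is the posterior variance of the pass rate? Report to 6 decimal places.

The Beta prior is conjugate to a Binomial/Bernoulli likelihood; the update adds successes to α and failures to β.
Posterior: Beta(α+k, β+n−k) = Beta(9.8+16, 1.8+3) = Beta(25.8, 4.8).
Var = αβ/((α+β)²(α+β+1)) = 25.8·4.8/(30.6²·31.6) = 0.004185.

0.004185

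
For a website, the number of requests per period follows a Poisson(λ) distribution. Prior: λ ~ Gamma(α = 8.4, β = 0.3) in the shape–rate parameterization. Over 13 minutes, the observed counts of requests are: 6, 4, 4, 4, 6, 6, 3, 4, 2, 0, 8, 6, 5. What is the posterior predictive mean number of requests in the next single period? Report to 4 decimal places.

4.9925

With a Gamma(shape α, rate β) prior, the Poisson likelihood is conjugate: the posterior is Gamma(α + ΣXᵢ, β + n).
Sum of counts S = 58 over n = 13 minutes.
Posterior: Gamma(α+S, β+n) = Gamma(8.4+58, 0.3+13) = Gamma(66.4, 13.3).
The predictive distribution for one future period is NegBinom with mean α/β = 4.9925.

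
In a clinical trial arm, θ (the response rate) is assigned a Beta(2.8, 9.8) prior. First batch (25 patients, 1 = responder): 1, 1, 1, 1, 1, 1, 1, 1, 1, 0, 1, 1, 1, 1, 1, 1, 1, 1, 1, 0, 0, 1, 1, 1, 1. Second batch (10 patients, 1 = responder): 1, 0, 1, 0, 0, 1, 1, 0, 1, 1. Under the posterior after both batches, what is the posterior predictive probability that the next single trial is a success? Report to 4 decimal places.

0.6471

The Beta prior is conjugate to a Binomial/Bernoulli likelihood; the update adds successes to α and failures to β.
After batch 1: Beta(2.8+22, 9.8+3) = Beta(24.8, 12.8).
After batch 2: Beta(24.8+6, 12.8+4) = Beta(30.8, 16.8).
For a single future Bernoulli trial, P(success | data) = α/(α+β) = 0.6471.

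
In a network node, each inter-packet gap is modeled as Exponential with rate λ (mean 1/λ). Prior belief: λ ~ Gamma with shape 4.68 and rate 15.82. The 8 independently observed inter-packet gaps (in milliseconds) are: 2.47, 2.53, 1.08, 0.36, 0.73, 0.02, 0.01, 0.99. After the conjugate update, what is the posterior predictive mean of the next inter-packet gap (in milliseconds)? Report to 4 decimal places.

With a Gamma(shape α, rate β) prior on the exponential rate λ, the posterior after n observations with total T = Σxᵢ is Gamma(α+n, β+T).
Sum of observations T = 8.19 milliseconds; n = 8.
Posterior: Gamma(4.68+8, 15.82+8.19) = Gamma(12.68, 24.01).
The predictive distribution for the next observation is Lomax; its mean is β/(α−1) = 24.01/11.68 = 2.0557.

2.0557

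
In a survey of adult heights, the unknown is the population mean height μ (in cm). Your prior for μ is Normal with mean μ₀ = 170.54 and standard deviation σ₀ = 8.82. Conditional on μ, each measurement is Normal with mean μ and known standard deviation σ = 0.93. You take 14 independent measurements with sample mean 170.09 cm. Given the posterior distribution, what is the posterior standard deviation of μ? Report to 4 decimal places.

For Normal data with known variance σ², a Normal(μ₀, σ₀²) prior on μ is conjugate. Posterior precision = 1/σ₀² + n/σ²; posterior mean is the precision-weighted average of μ₀ and x̄.
σ₀² = 8.82² = 77.7924, σ² = 0.93² = 0.8649; σ² + n·σ₀² = 0.8649 + 14·77.7924 = 1089.9585.
Posterior precision = 1/σ₀² + n/σ² = 1/77.7924 + 14/0.8649 = (σ² + n·σ₀²)/(σ₀²σ²) = 1089.9585/(77.7924·0.8649); posterior variance σₙ² = σ₀²σ²/(σ² + n·σ₀²) = 77.7924·0.8649/1089.9585 = 0.061730.
Posterior SD = √σₙ² = √(77.7924·0.8649/1089.9585) = 0.2485.

0.2485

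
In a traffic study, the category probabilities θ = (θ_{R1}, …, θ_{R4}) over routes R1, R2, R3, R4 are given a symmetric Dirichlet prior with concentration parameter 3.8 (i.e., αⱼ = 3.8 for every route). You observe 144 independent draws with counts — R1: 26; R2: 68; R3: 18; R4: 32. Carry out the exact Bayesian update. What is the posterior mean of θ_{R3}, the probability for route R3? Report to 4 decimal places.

0.1369

The Dirichlet prior is conjugate to the Multinomial likelihood: each posterior αⱼ = prior αⱼ + observed count nⱼ.
Posterior concentration: (29.8, 71.8, 21.8, 35.8), total = 159.2.
E[θ_{R3}|data] = α_{R3}/Σα = 21.8/159.2 = 0.1369.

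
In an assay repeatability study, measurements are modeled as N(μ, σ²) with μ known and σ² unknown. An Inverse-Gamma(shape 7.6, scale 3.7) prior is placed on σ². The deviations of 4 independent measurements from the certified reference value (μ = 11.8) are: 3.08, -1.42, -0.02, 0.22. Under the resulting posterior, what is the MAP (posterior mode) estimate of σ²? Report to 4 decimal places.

0.8939

With known mean μ and an Inverse-Gamma(α, β) prior on σ², the Normal likelihood is conjugate: posterior is Inv-Gamma(α + n/2, β + Σ(xᵢ−μ)²/2).
Σ(xᵢ−μ)² = (3.08)² + (-1.42)² + (-0.02)² + (0.22)² = 11.5516.
Posterior: Inv-Gamma(7.6 + 4/2, 3.7 + 11.5516/2) = Inv-Gamma(9.60, 9.47580).
Mode = β/(α+1) = 9.47580/10.60 = 0.8939.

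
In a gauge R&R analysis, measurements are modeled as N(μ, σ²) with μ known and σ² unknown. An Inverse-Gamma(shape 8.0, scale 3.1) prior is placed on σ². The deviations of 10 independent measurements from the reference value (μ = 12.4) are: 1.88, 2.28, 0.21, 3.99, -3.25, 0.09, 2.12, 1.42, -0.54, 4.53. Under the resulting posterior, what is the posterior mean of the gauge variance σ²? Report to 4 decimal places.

With known mean μ and an Inverse-Gamma(α, β) prior on σ², the Normal likelihood is conjugate: posterior is Inv-Gamma(α + n/2, β + Σ(xᵢ−μ)²/2).
Σ(xᵢ−μ)² = (1.88)² + (2.28)² + (0.21)² + (3.99)² + (-3.25)² + (0.09)² + (2.12)² + (1.42)² + (-0.54)² + (4.53)² = 62.5909.
Posterior: Inv-Gamma(8.0 + 10/2, 3.1 + 62.5909/2) = Inv-Gamma(13.00, 34.39545).
E[σ²|data] = β/(α−1) = 34.39545/12.00 = 2.8663.

2.8663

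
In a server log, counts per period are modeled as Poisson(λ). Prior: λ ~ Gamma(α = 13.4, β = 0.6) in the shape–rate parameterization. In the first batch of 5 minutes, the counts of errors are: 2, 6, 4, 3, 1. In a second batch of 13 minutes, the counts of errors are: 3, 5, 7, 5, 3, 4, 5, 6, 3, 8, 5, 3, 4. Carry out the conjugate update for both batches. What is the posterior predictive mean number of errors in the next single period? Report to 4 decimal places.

With a Gamma(shape α, rate β) prior, the Poisson likelihood is conjugate: the posterior is Gamma(α + ΣXᵢ, β + n).
Batch 1: sum of counts S = 16 over n = 5 minutes.
After batch 1: Gamma(α+S, β+n) = Gamma(13.4+16, 0.6+5) = Gamma(29.4, 5.6).
Batch 2: sum of counts S = 61 over n = 13 minutes.
After batch 2: Gamma(α+S, β+n) = Gamma(29.4+61, 5.6+13) = Gamma(90.4, 18.6).
The predictive distribution for one future period is NegBinom with mean α/β = 4.8602.

4.8602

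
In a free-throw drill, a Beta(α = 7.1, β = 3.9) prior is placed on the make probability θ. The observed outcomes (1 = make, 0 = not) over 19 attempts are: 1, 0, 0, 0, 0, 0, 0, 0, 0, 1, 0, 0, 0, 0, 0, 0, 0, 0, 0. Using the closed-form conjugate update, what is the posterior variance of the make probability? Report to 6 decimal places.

The Beta prior is conjugate to a Binomial/Bernoulli likelihood; the update adds successes to α and failures to β.
Posterior: Beta(α+k, β+n−k) = Beta(7.1+2, 3.9+17) = Beta(9.1, 20.9).
Var = αβ/((α+β)²(α+β+1)) = 9.1·20.9/(30.0²·31.0) = 0.006817.

0.006817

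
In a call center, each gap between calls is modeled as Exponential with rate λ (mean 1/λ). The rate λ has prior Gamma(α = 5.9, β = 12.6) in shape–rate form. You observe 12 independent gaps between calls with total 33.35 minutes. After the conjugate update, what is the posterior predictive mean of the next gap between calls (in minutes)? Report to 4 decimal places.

With a Gamma(shape α, rate β) prior on the exponential rate λ, the posterior after n observations with total T = Σxᵢ is Gamma(α+n, β+T).
Posterior: Gamma(5.9+12, 12.6+33.35) = Gamma(17.9, 45.95).
The predictive distribution for the next observation is Lomax; its mean is β/(α−1) = 45.95/16.9 = 2.7189.

2.7189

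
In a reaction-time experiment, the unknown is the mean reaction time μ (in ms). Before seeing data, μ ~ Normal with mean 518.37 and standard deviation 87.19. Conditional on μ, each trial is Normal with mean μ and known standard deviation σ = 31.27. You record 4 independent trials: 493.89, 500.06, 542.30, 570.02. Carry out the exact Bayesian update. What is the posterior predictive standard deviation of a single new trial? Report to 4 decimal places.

For Normal data with known variance σ², a Normal(μ₀, σ₀²) prior on μ is conjugate. Posterior precision = 1/σ₀² + n/σ²; posterior mean is the precision-weighted average of μ₀ and x̄.
σ₀² = 87.19² = 7602.0961, σ² = 31.27² = 977.8129; σ² + n·σ₀² = 977.8129 + 4·7602.0961 = 31386.1973.
Posterior precision = 1/σ₀² + n/σ² = 1/7602.0961 + 4/977.8129 = (σ² + n·σ₀²)/(σ₀²σ²) = 31386.1973/(7602.0961·977.8129); posterior variance σₙ² = σ₀²σ²/(σ² + n·σ₀²) = 7602.0961·977.8129/31386.1973 = 236.837472.
Predictive variance for one new observation = σₙ² + σ² = 7602.0961·977.8129/31386.1973 + 977.8129 = σ²·(σ₀² + 31386.1973)/31386.1973 = 977.8129·38988.2934/31386.1973 = 1214.650372; SD = √(977.8129·38988.2934/31386.1973) = 34.8518.

34.8518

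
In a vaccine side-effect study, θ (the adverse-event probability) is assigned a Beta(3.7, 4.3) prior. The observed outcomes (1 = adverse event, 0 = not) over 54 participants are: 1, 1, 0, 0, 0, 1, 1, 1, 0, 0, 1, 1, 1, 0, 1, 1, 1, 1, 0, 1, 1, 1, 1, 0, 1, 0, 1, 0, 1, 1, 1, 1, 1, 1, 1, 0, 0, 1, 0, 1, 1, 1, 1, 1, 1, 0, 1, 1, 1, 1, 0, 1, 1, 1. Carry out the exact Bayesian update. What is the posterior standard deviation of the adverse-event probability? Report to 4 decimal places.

The Beta prior is conjugate to a Binomial/Bernoulli likelihood; the update adds successes to α and failures to β.
Posterior: Beta(α+k, β+n−k) = Beta(3.7+39, 4.3+15) = Beta(42.7, 19.3).
Var = αβ/((α+β)²(α+β+1)) = 42.7·19.3/(62.0²·63.0) = 0.00340299; SD = √0.00340299 = 0.0583.

0.0583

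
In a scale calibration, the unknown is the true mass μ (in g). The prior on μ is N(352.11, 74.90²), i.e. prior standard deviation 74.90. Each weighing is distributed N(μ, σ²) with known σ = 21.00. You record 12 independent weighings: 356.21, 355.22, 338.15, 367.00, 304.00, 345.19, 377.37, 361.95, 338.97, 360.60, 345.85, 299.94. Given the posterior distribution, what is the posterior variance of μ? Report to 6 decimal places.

For Normal data with known variance σ², a Normal(μ₀, σ₀²) prior on μ is conjugate. Posterior precision = 1/σ₀² + n/σ²; posterior mean is the precision-weighted average of μ₀ and x̄.
σ₀² = 74.90² = 5610.01, σ² = 21.00² = 441; σ² + n·σ₀² = 441 + 12·5610.01 = 67761.12.
Posterior precision = 1/σ₀² + n/σ² = 1/5610.01 + 12/441 = (σ² + n·σ₀²)/(σ₀²σ²) = 67761.12/(5610.01·441); posterior variance σₙ² = σ₀²σ²/(σ² + n·σ₀²) = 5610.01·441/67761.12 = 36.510825.

36.510825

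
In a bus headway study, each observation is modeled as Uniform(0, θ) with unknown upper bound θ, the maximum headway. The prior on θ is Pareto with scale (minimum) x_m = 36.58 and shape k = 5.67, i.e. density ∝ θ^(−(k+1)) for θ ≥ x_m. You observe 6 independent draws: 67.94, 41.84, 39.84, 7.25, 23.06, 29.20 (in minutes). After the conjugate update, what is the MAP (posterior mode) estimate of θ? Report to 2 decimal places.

A Pareto(scale x_m, shape k) prior on the upper bound θ of Uniform(0, θ) is conjugate: posterior is Pareto(max(x_m, max xᵢ), k + n).
Sample maximum = 67.94; prior scale x_m = 36.58 → posterior scale = max = 67.94.
Posterior shape = 5.67 + 6 = 11.67.
The Pareto density is decreasing on [x_m, ∞), so the mode is x_m = 67.94.

67.94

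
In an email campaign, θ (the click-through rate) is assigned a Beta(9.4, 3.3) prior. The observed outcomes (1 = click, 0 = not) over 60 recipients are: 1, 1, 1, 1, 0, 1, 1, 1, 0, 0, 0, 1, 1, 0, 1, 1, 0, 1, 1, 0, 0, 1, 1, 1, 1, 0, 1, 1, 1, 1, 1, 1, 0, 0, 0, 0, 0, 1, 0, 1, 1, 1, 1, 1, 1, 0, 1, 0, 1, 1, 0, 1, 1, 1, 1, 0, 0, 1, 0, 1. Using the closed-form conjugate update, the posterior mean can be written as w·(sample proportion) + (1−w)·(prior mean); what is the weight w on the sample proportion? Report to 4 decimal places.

0.8253

The Beta prior is conjugate to a Binomial/Bernoulli likelihood; the update adds successes to α and failures to β.
Posterior mean = (α₀+k)/(α₀+β₀+n) = [n/(α₀+β₀+n)]·(k/n) + [(α₀+β₀)/(α₀+β₀+n)]·α₀/(α₀+β₀), so only n and the prior enter the weight.
The weight on the data is w = n/(α₀+β₀+n) = 60/(9.4+3.3+60) = 60/72.7 = 0.8253.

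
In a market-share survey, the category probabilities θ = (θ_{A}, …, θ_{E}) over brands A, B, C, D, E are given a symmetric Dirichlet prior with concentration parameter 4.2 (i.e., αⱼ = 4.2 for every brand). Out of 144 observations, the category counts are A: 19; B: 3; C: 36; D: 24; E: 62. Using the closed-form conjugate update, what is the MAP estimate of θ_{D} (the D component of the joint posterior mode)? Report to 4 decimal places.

The Dirichlet prior is conjugate to the Multinomial likelihood: each posterior αⱼ = prior αⱼ + observed count nⱼ.
Posterior concentration: (23.2, 7.2, 40.2, 28.2, 66.2), total = 165.0.
Joint mode component: (α_{D}−1)/(Σα−K) = 27.2/160.0 = 0.1700.

0.1700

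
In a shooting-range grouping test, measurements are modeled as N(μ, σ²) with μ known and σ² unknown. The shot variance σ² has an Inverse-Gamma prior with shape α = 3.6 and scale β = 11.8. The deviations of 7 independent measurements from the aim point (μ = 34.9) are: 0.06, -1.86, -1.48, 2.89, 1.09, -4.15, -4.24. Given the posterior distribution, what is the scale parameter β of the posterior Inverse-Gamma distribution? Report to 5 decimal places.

36.99695

With known mean μ and an Inverse-Gamma(α, β) prior on σ², the Normal likelihood is conjugate: posterior is Inv-Gamma(α + n/2, β + Σ(xᵢ−μ)²/2).
Σ(xᵢ−μ)² = (0.06)² + (-1.86)² + (-1.48)² + (2.89)² + (1.09)² + (-4.15)² + (-4.24)² = 50.3939.
Posterior: Inv-Gamma(3.6 + 7/2, 11.8 + 50.3939/2) = Inv-Gamma(7.10, 36.99695).
Posterior β = 36.99695.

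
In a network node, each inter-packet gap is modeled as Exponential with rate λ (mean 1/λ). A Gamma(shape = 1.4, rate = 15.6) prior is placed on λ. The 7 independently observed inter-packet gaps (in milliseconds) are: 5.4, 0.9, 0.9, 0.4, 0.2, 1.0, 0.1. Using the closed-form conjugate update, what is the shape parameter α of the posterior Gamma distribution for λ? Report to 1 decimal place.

With a Gamma(shape α, rate β) prior on the exponential rate λ, the posterior after n observations with total T = Σxᵢ is Gamma(α+n, β+T).
Sum of observations T = 8.9 milliseconds; n = 7.
Posterior: Gamma(1.4+7, 15.6+8.9) = Gamma(8.4, 24.5).
Posterior α = 8.4.

8.4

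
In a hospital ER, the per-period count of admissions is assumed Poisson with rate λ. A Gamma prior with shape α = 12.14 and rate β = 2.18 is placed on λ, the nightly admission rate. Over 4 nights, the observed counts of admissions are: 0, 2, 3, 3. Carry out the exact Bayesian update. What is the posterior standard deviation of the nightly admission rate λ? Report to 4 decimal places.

With a Gamma(shape α, rate β) prior, the Poisson likelihood is conjugate: the posterior is Gamma(α + ΣXᵢ, β + n).
Sum of counts S = 8 over n = 4 nights.
Posterior: Gamma(α+S, β+n) = Gamma(12.14+8, 2.18+4) = Gamma(20.14, 6.18).
SD = √α/β = √20.14/6.18 = 0.7262.

0.7262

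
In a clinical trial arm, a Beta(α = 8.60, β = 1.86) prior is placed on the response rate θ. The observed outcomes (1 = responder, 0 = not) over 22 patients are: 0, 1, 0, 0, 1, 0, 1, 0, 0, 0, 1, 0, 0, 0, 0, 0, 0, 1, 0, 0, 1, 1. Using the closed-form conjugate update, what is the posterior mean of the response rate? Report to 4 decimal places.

0.4806

The Beta prior is conjugate to a Binomial/Bernoulli likelihood; the update adds successes to α and failures to β.
Posterior: Beta(α+k, β+n−k) = Beta(8.60+7, 1.86+15) = Beta(15.60, 16.86).
Posterior mean = α/(α+β) = 15.60/32.46 = 0.4806.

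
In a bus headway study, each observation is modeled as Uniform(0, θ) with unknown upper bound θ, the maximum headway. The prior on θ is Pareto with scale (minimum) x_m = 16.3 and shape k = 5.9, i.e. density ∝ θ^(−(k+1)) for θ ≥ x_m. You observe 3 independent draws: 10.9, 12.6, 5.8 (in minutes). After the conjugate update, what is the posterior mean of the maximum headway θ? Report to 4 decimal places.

A Pareto(scale x_m, shape k) prior on the upper bound θ of Uniform(0, θ) is conjugate: posterior is Pareto(max(x_m, max xᵢ), k + n).
Sample maximum = 12.6; prior scale x_m = 16.3 → posterior scale = max = 16.3.
Posterior shape = 5.9 + 3 = 8.9.
E[θ|data] = k·x_m/(k−1) = 8.9·16.3/7.9 = 18.3633.

18.3633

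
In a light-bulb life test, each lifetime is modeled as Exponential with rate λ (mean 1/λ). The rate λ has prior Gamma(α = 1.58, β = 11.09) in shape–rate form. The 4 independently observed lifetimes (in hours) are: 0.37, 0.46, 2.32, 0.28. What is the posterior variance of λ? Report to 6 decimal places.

With a Gamma(shape α, rate β) prior on the exponential rate λ, the posterior after n observations with total T = Σxᵢ is Gamma(α+n, β+T).
Sum of observations T = 3.43 hours; n = 4.
Posterior: Gamma(1.58+4, 11.09+3.43) = Gamma(5.58, 14.52).
Var = α/β² = 0.026467.

0.026467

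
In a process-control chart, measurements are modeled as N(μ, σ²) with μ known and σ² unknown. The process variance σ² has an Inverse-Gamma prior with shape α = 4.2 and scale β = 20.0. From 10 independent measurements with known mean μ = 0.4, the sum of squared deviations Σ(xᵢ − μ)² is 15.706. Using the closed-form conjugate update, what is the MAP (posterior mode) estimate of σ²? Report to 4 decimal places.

With known mean μ and an Inverse-Gamma(α, β) prior on σ², the Normal likelihood is conjugate: posterior is Inv-Gamma(α + n/2, β + Σ(xᵢ−μ)²/2).
Posterior: Inv-Gamma(4.2 + 10/2, 20.0 + 15.706/2) = Inv-Gamma(9.20, 27.8530).
Mode = β/(α+1) = 27.8530/10.20 = 2.7307.

2.7307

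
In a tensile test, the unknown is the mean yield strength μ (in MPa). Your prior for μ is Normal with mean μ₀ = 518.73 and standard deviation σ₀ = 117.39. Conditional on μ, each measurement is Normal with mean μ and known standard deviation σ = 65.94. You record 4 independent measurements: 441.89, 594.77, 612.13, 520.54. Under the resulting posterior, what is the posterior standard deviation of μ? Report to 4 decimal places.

For Normal data with known variance σ², a Normal(μ₀, σ₀²) prior on μ is conjugate. Posterior precision = 1/σ₀² + n/σ²; posterior mean is the precision-weighted average of μ₀ and x̄.
σ₀² = 117.39² = 13780.4121, σ² = 65.94² = 4348.0836; σ² + n·σ₀² = 4348.0836 + 4·13780.4121 = 59469.732.
Posterior precision = 1/σ₀² + n/σ² = 1/13780.4121 + 4/4348.0836 = (σ² + n·σ₀²)/(σ₀²σ²) = 59469.732/(13780.4121·4348.0836); posterior variance σₙ² = σ₀²σ²/(σ² + n·σ₀²) = 13780.4121·4348.0836/59469.732 = 1007.544205.
Posterior SD = √σₙ² = √(13780.4121·4348.0836/59469.732) = 31.7418.

31.7418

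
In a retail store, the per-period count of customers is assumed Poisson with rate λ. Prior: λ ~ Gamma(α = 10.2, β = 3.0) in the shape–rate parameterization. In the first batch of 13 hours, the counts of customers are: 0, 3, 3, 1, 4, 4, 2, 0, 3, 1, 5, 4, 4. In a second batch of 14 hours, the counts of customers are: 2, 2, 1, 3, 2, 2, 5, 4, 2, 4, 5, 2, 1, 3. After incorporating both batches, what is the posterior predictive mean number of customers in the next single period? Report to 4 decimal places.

With a Gamma(shape α, rate β) prior, the Poisson likelihood is conjugate: the posterior is Gamma(α + ΣXᵢ, β + n).
Batch 1: sum of counts S = 34 over n = 13 hours.
After batch 1: Gamma(α+S, β+n) = Gamma(10.2+34, 3.0+13) = Gamma(44.2, 16.0).
Batch 2: sum of counts S = 38 over n = 14 hours.
After batch 2: Gamma(α+S, β+n) = Gamma(44.2+38, 16.0+14) = Gamma(82.2, 30.0).
The predictive distribution for one future period is NegBinom with mean α/β = 2.7400.

2.7400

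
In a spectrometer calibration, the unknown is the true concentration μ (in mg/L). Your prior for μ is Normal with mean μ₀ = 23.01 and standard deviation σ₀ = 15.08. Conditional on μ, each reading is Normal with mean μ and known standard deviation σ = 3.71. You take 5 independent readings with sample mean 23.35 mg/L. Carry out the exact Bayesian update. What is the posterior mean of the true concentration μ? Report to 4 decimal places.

For Normal data with known variance σ², a Normal(μ₀, σ₀²) prior on μ is conjugate. Posterior precision = 1/σ₀² + n/σ²; posterior mean is the precision-weighted average of μ₀ and x̄.
n·x̄ = 5·23.35 = 116.75.
σ₀² = 15.08² = 227.4064, σ² = 3.71² = 13.7641; σ² + n·σ₀² = 13.7641 + 5·227.4064 = 1150.7961.
Posterior mean = (μ₀/σ₀² + n·x̄/σ²)/(1/σ₀² + n/σ²) = (σ²·μ₀ + σ₀²·n·x̄)/(σ² + n·σ₀²) = (13.7641·23.01 + 227.4064·116.75)/1150.7961 = 26866.409141/1150.7961 = 23.3459.

23.3459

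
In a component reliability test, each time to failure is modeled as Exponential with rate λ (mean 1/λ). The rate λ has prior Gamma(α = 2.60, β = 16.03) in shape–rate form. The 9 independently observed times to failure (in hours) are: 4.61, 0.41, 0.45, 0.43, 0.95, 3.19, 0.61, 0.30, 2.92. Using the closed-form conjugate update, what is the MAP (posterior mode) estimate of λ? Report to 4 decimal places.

0.3545

With a Gamma(shape α, rate β) prior on the exponential rate λ, the posterior after n observations with total T = Σxᵢ is Gamma(α+n, β+T).
Sum of observations T = 13.87 hours; n = 9.
Posterior: Gamma(2.60+9, 16.03+13.87) = Gamma(11.60, 29.90).
Mode = (α−1)/β = 0.3545.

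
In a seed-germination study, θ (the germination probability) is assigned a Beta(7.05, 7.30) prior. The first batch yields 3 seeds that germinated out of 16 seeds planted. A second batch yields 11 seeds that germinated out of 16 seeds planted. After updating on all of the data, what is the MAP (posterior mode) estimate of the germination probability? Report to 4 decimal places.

0.4521

The Beta prior is conjugate to a Binomial/Bernoulli likelihood; the update adds successes to α and failures to β.
After batch 1: Beta(7.05+3, 7.30+13) = Beta(10.05, 20.30).
After batch 2: Beta(10.05+11, 20.30+5) = Beta(21.05, 25.30).
Mode of Beta(a,b) for a,b>1 is (a−1)/(a+b−2) = 20.05/44.35 = 0.4521.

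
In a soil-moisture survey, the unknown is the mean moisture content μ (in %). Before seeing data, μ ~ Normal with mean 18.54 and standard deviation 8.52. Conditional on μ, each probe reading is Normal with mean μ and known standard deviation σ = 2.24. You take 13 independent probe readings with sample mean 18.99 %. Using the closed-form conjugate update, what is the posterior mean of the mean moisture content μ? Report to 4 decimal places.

18.9876

For Normal data with known variance σ², a Normal(μ₀, σ₀²) prior on μ is conjugate. Posterior precision = 1/σ₀² + n/σ²; posterior mean is the precision-weighted average of μ₀ and x̄.
n·x̄ = 13·18.99 = 246.87.
σ₀² = 8.52² = 72.5904, σ² = 2.24² = 5.0176; σ² + n·σ₀² = 5.0176 + 13·72.5904 = 948.6928.
Posterior mean = (μ₀/σ₀² + n·x̄/σ²)/(1/σ₀² + n/σ²) = (σ²·μ₀ + σ₀²·n·x̄)/(σ² + n·σ₀²) = (5.0176·18.54 + 72.5904·246.87)/948.6928 = 18013.418352/948.6928 = 18.9876.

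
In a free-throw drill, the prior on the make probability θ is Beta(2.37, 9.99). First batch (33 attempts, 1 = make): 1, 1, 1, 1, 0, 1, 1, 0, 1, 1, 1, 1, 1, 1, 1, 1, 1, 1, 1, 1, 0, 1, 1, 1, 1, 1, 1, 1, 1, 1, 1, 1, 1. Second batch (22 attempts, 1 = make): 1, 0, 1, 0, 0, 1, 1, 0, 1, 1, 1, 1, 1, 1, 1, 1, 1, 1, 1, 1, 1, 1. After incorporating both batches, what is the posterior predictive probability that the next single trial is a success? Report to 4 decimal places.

0.7478

The Beta prior is conjugate to a Binomial/Bernoulli likelihood; the update adds successes to α and failures to β.
After batch 1: Beta(2.37+30, 9.99+3) = Beta(32.37, 12.99).
After batch 2: Beta(32.37+18, 12.99+4) = Beta(50.37, 16.99).
For a single future Bernoulli trial, P(success | data) = α/(α+β) = 0.7478.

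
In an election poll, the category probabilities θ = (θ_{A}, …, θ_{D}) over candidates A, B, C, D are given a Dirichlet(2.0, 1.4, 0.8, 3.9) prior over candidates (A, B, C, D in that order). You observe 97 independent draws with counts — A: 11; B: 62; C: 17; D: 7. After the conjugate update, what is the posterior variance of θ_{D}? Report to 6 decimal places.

The Dirichlet prior is conjugate to the Multinomial likelihood: each posterior αⱼ = prior αⱼ + observed count nⱼ.
Posterior concentration: (13.0, 63.4, 17.8, 10.9), total = 105.1.
Var[θ_j] = α_j(Σα−α_j)/((Σα)²(Σα+1)) = 10.9·94.2/(105.1²·106.1) = 0.000876.

0.000876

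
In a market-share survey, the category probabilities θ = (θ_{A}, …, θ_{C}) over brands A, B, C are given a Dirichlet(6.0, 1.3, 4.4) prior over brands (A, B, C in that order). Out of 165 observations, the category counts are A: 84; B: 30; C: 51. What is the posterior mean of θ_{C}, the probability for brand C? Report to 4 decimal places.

0.3135

The Dirichlet prior is conjugate to the Multinomial likelihood: each posterior αⱼ = prior αⱼ + observed count nⱼ.
Posterior concentration: (90.0, 31.3, 55.4), total = 176.7.
E[θ_{C}|data] = α_{C}/Σα = 55.4/176.7 = 0.3135.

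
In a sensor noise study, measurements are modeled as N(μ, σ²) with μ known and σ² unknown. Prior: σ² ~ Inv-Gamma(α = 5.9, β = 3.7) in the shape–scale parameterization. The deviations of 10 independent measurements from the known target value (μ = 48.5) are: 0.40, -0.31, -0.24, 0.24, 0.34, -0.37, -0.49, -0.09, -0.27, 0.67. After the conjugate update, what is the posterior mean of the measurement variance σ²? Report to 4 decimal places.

0.4441

With known mean μ and an Inverse-Gamma(α, β) prior on σ², the Normal likelihood is conjugate: posterior is Inv-Gamma(α + n/2, β + Σ(xᵢ−μ)²/2).
Σ(xᵢ−μ)² = (0.40)² + (-0.31)² + (-0.24)² + (0.24)² + (0.34)² + (-0.37)² + (-0.49)² + (-0.09)² + (-0.27)² + (0.67)² = 1.3938.
Posterior: Inv-Gamma(5.9 + 10/2, 3.7 + 1.3938/2) = Inv-Gamma(10.90, 4.39690).
E[σ²|data] = β/(α−1) = 4.39690/9.90 = 0.4441.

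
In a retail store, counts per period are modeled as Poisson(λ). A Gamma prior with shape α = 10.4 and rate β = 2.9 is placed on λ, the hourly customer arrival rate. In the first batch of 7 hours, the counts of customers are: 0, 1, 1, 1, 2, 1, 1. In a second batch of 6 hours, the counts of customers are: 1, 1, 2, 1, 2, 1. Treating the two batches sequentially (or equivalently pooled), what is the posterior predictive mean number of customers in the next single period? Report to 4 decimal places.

1.5975

With a Gamma(shape α, rate β) prior, the Poisson likelihood is conjugate: the posterior is Gamma(α + ΣXᵢ, β + n).
Batch 1: sum of counts S = 7 over n = 7 hours.
After batch 1: Gamma(α+S, β+n) = Gamma(10.4+7, 2.9+7) = Gamma(17.4, 9.9).
Batch 2: sum of counts S = 8 over n = 6 hours.
After batch 2: Gamma(α+S, β+n) = Gamma(17.4+8, 9.9+6) = Gamma(25.4, 15.9).
The predictive distribution for one future period is NegBinom with mean α/β = 1.5975.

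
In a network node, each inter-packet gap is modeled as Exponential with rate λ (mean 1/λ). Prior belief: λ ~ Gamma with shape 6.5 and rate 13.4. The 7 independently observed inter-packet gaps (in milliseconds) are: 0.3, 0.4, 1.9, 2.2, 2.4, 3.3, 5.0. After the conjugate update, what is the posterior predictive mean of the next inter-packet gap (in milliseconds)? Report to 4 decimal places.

With a Gamma(shape α, rate β) prior on the exponential rate λ, the posterior after n observations with total T = Σxᵢ is Gamma(α+n, β+T).
Sum of observations T = 15.5 milliseconds; n = 7.
Posterior: Gamma(6.5+7, 13.4+15.5) = Gamma(13.5, 28.9).
The predictive distribution for the next observation is Lomax; its mean is β/(α−1) = 28.9/12.5 = 2.3120.

2.3120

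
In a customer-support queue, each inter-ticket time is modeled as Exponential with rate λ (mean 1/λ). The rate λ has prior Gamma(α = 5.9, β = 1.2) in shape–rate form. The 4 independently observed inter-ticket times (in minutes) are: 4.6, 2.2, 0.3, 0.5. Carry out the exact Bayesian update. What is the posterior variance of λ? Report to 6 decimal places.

0.127841

With a Gamma(shape α, rate β) prior on the exponential rate λ, the posterior after n observations with total T = Σxᵢ is Gamma(α+n, β+T).
Sum of observations T = 7.6 minutes; n = 4.
Posterior: Gamma(5.9+4, 1.2+7.6) = Gamma(9.9, 8.8).
Var = α/β² = 0.127841.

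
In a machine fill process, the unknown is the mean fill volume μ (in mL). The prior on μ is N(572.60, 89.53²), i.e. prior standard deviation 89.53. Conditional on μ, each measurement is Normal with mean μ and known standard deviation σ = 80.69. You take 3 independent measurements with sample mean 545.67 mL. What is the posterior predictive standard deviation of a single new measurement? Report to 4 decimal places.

For Normal data with known variance σ², a Normal(μ₀, σ₀²) prior on μ is conjugate. Posterior precision = 1/σ₀² + n/σ²; posterior mean is the precision-weighted average of μ₀ and x̄.
σ₀² = 89.53² = 8015.6209, σ² = 80.69² = 6510.8761; σ² + n·σ₀² = 6510.8761 + 3·8015.6209 = 30557.7388.
Posterior precision = 1/σ₀² + n/σ² = 1/8015.6209 + 3/6510.8761 = (σ² + n·σ₀²)/(σ₀²σ²) = 30557.7388/(8015.6209·6510.8761); posterior variance σₙ² = σ₀²σ²/(σ² + n·σ₀²) = 8015.6209·6510.8761/30557.7388 = 1707.872264.
Predictive variance for one new observation = σₙ² + σ² = 8015.6209·6510.8761/30557.7388 + 6510.8761 = σ²·(σ₀² + 30557.7388)/30557.7388 = 6510.8761·38573.3597/30557.7388 = 8218.748364; SD = √(6510.8761·38573.3597/30557.7388) = 90.6573.

90.6573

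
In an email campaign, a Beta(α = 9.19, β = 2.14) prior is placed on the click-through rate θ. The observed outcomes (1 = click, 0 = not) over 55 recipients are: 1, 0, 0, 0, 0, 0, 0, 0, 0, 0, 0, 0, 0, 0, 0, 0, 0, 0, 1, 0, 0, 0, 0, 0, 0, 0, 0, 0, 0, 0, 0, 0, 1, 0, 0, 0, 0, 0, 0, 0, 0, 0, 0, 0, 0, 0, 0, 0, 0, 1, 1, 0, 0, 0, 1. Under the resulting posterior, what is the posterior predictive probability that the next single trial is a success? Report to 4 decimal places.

The Beta prior is conjugate to a Binomial/Bernoulli likelihood; the update adds successes to α and failures to β.
Posterior: Beta(α+k, β+n−k) = Beta(9.19+6, 2.14+49) = Beta(15.19, 51.14).
For a single future Bernoulli trial, P(success | data) = α/(α+β) = 0.2290.

0.2290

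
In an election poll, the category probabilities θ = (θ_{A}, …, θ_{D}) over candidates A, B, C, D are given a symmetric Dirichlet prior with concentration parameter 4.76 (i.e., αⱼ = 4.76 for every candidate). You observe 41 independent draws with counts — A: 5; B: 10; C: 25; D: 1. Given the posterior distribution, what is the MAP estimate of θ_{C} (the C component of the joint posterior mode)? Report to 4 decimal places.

0.5132

The Dirichlet prior is conjugate to the Multinomial likelihood: each posterior αⱼ = prior αⱼ + observed count nⱼ.
Posterior concentration: (9.76, 14.76, 29.76, 5.76), total = 60.04.
Joint mode component: (α_{C}−1)/(Σα−K) = 28.76/56.04 = 0.5132.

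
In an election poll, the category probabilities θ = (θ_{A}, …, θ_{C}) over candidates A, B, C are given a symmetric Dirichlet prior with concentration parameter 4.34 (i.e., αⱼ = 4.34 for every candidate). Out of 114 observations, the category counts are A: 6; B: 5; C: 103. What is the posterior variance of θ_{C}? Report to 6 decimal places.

0.001023

The Dirichlet prior is conjugate to the Multinomial likelihood: each posterior αⱼ = prior αⱼ + observed count nⱼ.
Posterior concentration: (10.34, 9.34, 107.34), total = 127.02.
Var[θ_j] = α_j(Σα−α_j)/((Σα)²(Σα+1)) = 107.34·19.68/(127.02²·128.02) = 0.001023.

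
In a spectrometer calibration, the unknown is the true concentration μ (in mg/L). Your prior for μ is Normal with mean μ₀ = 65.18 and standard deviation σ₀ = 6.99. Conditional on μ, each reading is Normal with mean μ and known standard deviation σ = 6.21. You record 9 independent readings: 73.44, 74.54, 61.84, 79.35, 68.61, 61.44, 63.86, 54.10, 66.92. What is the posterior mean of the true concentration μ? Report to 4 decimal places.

66.9656

For Normal data with known variance σ², a Normal(μ₀, σ₀²) prior on μ is conjugate. Posterior precision = 1/σ₀² + n/σ²; posterior mean is the precision-weighted average of μ₀ and x̄.
Σxᵢ = 73.44 + 74.54 + 61.84 + 79.35 + 68.61 + 61.44 + 63.86 + 54.10 + 66.92 = 604.1, so n·x̄ = 604.1.
σ₀² = 6.99² = 48.8601, σ² = 6.21² = 38.5641; σ² + n·σ₀² = 38.5641 + 9·48.8601 = 478.305.
Posterior mean = (μ₀/σ₀² + n·x̄/σ²)/(1/σ₀² + n/σ²) = (σ²·μ₀ + σ₀²·n·x̄)/(σ² + n·σ₀²) = (38.5641·65.18 + 48.8601·604.1)/478.305 = 32029.994448/478.305 = 66.9656.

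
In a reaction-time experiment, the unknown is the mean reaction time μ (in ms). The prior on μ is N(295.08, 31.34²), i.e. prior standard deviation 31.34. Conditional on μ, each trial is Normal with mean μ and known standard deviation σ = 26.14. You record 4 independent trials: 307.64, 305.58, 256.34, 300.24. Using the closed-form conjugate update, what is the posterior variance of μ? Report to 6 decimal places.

For Normal data with known variance σ², a Normal(μ₀, σ₀²) prior on μ is conjugate. Posterior precision = 1/σ₀² + n/σ²; posterior mean is the precision-weighted average of μ₀ and x̄.
σ₀² = 31.34² = 982.1956, σ² = 26.14² = 683.2996; σ² + n·σ₀² = 683.2996 + 4·982.1956 = 4612.082.
Posterior precision = 1/σ₀² + n/σ² = 1/982.1956 + 4/683.2996 = (σ² + n·σ₀²)/(σ₀²σ²) = 4612.082/(982.1956·683.2996); posterior variance σₙ² = σ₀²σ²/(σ² + n·σ₀²) = 982.1956·683.2996/4612.082 = 145.516463.

145.516463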